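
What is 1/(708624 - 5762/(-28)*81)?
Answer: 14/10154097 ≈ 1.3788e-6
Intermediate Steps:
1/(708624 - 5762/(-28)*81) = 1/(708624 - 5762*(-1)/28*81) = 1/(708624 - 67*(-43/14)*81) = 1/(708624 + (2881/14)*81) = 1/(708624 + 233361/14) = 1/(10154097/14) = 14/10154097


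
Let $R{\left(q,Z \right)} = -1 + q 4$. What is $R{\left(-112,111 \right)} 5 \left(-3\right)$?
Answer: $6735$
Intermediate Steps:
$R{\left(q,Z \right)} = -1 + 4 q$
$R{\left(-112,111 \right)} 5 \left(-3\right) = \left(-1 + 4 \left(-112\right)\right) 5 \left(-3\right) = \left(-1 - 448\right) \left(-15\right) = \left(-449\right) \left(-15\right) = 6735$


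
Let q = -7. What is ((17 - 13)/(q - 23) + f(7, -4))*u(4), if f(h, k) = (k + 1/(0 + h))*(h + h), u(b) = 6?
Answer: -1624/5 ≈ -324.80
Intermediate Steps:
f(h, k) = 2*h*(k + 1/h) (f(h, k) = (k + 1/h)*(2*h) = 2*h*(k + 1/h))
((17 - 13)/(q - 23) + f(7, -4))*u(4) = ((17 - 13)/(-7 - 23) + (2 + 2*7*(-4)))*6 = (4/(-30) + (2 - 56))*6 = (4*(-1/30) - 54)*6 = (-2/15 - 54)*6 = -812/15*6 = -1624/5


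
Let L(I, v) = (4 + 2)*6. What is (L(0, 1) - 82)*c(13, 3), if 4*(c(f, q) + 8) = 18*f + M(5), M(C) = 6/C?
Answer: -11684/5 ≈ -2336.8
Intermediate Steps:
L(I, v) = 36 (L(I, v) = 6*6 = 36)
c(f, q) = -77/10 + 9*f/2 (c(f, q) = -8 + (18*f + 6/5)/4 = -8 + (6/5 + 18*f)/4 = -8 + (3/10 + 9*f/2) = -77/10 + 9*f/2)
(L(0, 1) - 82)*c(13, 3) = (36 - 82)*(-77/10 + (9/2)*13) = -46*(-77/10 + 117/2) = -46*254/5 = -11684/5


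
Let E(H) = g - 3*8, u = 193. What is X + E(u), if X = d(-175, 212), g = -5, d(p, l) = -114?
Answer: -143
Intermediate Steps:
E(H) = -29 (E(H) = -5 - 3*8 = -5 - 24 = -29)
X = -114
X + E(u) = -114 - 29 = -143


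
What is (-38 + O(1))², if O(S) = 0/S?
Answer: 1444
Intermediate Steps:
O(S) = 0
(-38 + O(1))² = (-38 + 0)² = (-38)² = 1444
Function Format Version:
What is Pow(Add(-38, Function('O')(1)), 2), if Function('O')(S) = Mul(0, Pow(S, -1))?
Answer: 1444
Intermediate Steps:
Function('O')(S) = 0
Pow(Add(-38, Function('O')(1)), 2) = Pow(Add(-38, 0), 2) = Pow(-38, 2) = 1444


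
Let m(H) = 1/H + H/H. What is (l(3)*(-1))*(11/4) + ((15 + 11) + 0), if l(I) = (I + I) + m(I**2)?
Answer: 58/9 ≈ 6.4444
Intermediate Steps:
m(H) = 1 + 1/H (m(H) = 1/H + 1 = 1 + 1/H)
l(I) = 2*I + (1 + I**2)/I**2 (l(I) = (I + I) + (1 + I**2)/(I**2) = 2*I + (1 + I**2)/I**2)
(l(3)*(-1))*(11/4) + ((15 + 11) + 0) = ((1 + 3**(-2) + 2*3)*(-1))*(11/4) + ((15 + 11) + 0) = ((1 + 1/9 + 6)*(-1))*(11*(1/4)) + (26 + 0) = ((64/9)*(-1))*(11/4) + 26 = -64/9*11/4 + 26 = -176/9 + 26 = 58/9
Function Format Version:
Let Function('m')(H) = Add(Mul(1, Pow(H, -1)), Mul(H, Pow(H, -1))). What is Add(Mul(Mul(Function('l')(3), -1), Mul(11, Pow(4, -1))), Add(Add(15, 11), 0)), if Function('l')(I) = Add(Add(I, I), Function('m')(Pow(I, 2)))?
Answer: Rational(58, 9) ≈ 6.4444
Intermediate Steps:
Function('m')(H) = Add(1, Pow(H, -1)) (Function('m')(H) = Add(Pow(H, -1), 1) = Add(1, Pow(H, -1)))
Function('l')(I) = Add(Mul(2, I), Mul(Pow(I, -2), Add(1, Pow(I, 2)))) (Function('l')(I) = Add(Add(I, I), Mul(Pow(Pow(I, 2), -1), Add(1, Pow(I, 2)))) = Add(Mul(2, I), Mul(Pow(I, -2), Add(1, Pow(I, 2)))))
Add(Mul(Mul(Function('l')(3), -1), Mul(11, Pow(4, -1))), Add(Add(15, 11), 0)) = Add(Mul(Mul(Add(1, Pow(3, -2), Mul(2, 3)), -1), Mul(11, Pow(4, -1))), Add(Add(15, 11), 0)) = Add(Mul(Mul(Add(1, Rational(1, 9), 6), -1), Mul(11, Rational(1, 4))), Add(26, 0)) = Add(Mul(Mul(Rational(64, 9), -1), Rational(11, 4)), 26) = Add(Mul(Rational(-64, 9), Rational(11, 4)), 26) = Add(Rational(-176, 9), 26) = Rational(58, 9)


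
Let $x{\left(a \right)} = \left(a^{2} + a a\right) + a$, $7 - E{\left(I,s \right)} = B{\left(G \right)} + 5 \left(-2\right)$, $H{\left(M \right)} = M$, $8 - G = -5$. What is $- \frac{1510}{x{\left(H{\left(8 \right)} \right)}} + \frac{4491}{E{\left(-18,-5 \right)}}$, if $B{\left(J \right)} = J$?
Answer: $\frac{18898}{17} \approx 1111.6$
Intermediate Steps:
$G = 13$ ($G = 8 - -5 = 8 + 5 = 13$)
$E{\left(I,s \right)} = 4$ ($E{\left(I,s \right)} = 7 - \left(13 + 5 \left(-2\right)\right) = 7 - \left(13 - 10\right) = 7 - 3 = 4$)
$x{\left(a \right)} = a + 2 a^{2}$ ($x{\left(a \right)} = \left(a^{2} + a^{2}\right) + a = 2 a^{2} + a = a + 2 a^{2}$)
$- \frac{1510}{x{\left(H{\left(8 \right)} \right)}} + \frac{4491}{E{\left(-18,-5 \right)}} = - \frac{1510}{8 \left(1 + 2 \cdot 8\right)} + \frac{4491}{4} = - \frac{1510}{8 \left(1 + 16\right)} + 4491 \cdot \frac{1}{4} = - \frac{1510}{8 \cdot 17} + \frac{4491}{4} = - \frac{1510}{136} + \frac{4491}{4} = \left(-1510\right) \frac{1}{136} + \frac{4491}{4} = - \frac{755}{68} + \frac{4491}{4} = \frac{18898}{17}$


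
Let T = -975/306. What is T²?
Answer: 105625/10404 ≈ 10.152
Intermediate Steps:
T = -325/102 (T = -975*1/306 = -325/102 ≈ -3.1863)
T² = (-325/102)² = 105625/10404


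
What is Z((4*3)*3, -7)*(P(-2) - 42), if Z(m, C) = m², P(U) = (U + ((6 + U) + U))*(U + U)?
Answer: -54432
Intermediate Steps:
P(U) = 2*U*(6 + 3*U) (P(U) = (U + (6 + 2*U))*(2*U) = (6 + 3*U)*(2*U) = 2*U*(6 + 3*U))
Z((4*3)*3, -7)*(P(-2) - 42) = ((4*3)*3)²*(6*(-2)*(2 - 2) - 42) = (12*3)²*(6*(-2)*0 - 42) = 36²*(0 - 42) = 1296*(-42) = -54432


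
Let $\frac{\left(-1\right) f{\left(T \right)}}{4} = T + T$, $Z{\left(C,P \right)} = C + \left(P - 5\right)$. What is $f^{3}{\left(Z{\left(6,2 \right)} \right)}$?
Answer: $-13824$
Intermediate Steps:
$Z{\left(C,P \right)} = -5 + C + P$ ($Z{\left(C,P \right)} = C + \left(P - 5\right) = C + \left(-5 + P\right) = -5 + C + P$)
$f{\left(T \right)} = - 8 T$ ($f{\left(T \right)} = - 4 \left(T + T\right) = - 4 \cdot 2 T = - 8 T$)
$f^{3}{\left(Z{\left(6,2 \right)} \right)} = \left(- 8 \left(-5 + 6 + 2\right)\right)^{3} = \left(\left(-8\right) 3\right)^{3} = \left(-24\right)^{3} = -13824$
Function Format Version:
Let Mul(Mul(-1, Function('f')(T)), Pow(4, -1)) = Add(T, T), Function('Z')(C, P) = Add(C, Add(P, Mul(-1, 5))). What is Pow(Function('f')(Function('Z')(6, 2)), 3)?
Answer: -13824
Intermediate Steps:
Function('Z')(C, P) = Add(-5, C, P) (Function('Z')(C, P) = Add(C, Add(P, -5)) = Add(C, Add(-5, P)) = Add(-5, C, P))
Function('f')(T) = Mul(-8, T) (Function('f')(T) = Mul(-4, Add(T, T)) = Mul(-4, Mul(2, T)) = Mul(-8, T))
Pow(Function('f')(Function('Z')(6, 2)), 3) = Pow(Mul(-8, Add(-5, 6, 2)), 3) = Pow(Mul(-8, 3), 3) = Pow(-24, 3) = -13824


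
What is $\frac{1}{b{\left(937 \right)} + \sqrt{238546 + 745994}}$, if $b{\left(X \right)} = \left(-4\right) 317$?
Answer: $- \frac{317}{155821} - \frac{\sqrt{246135}}{311642} \approx -0.0036263$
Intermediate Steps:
$b{\left(X \right)} = -1268$
$\frac{1}{b{\left(937 \right)} + \sqrt{238546 + 745994}} = \frac{1}{-1268 + \sqrt{238546 + 745994}} = \frac{1}{-1268 + \sqrt{984540}} = \frac{1}{-1268 + 2 \sqrt{246135}}$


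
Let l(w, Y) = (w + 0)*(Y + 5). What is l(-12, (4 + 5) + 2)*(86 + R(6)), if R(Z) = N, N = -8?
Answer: -14976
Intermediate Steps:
R(Z) = -8
l(w, Y) = w*(5 + Y)
l(-12, (4 + 5) + 2)*(86 + R(6)) = (-12*(5 + ((4 + 5) + 2)))*(86 - 8) = -12*(5 + (9 + 2))*78 = -12*(5 + 11)*78 = -12*16*78 = -192*78 = -14976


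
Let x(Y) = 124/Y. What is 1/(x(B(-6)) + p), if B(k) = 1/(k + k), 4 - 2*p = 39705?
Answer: -2/42677 ≈ -4.6864e-5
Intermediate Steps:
p = -39701/2 (p = 2 - ½*39705 = 2 - 39705/2 = -39701/2 ≈ -19851.)
B(k) = 1/(2*k)
1/(x(B(-6)) + p) = 1/(124/(((½)/(-6))) - 39701/2) = 1/(124/(((½)*(-⅙))) - 39701/2) = 1/(124/(-1/12) - 39701/2) = 1/(124*(-12) - 39701/2) = 1/(-1488 - 39701/2) = 1/(-42677/2) = -2/42677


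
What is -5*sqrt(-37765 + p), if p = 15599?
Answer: -5*I*sqrt(22166) ≈ -744.41*I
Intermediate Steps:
-5*sqrt(-37765 + p) = -5*sqrt(-37765 + 15599) = -5*I*sqrt(22166)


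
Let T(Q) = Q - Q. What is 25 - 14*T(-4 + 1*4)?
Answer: 25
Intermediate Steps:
T(Q) = 0
25 - 14*T(-4 + 1*4) = 25 - 14*0 = 25 + 0 = 25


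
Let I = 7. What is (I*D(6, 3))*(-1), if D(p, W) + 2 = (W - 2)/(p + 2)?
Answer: 105/8 ≈ 13.125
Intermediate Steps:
D(p, W) = -2 + (-2 + W)/(2 + p) (D(p, W) = -2 + (W - 2)/(p + 2) = -2 + (-2 + W)/(2 + p))
(I*D(6, 3))*(-1) = (7*((-6 + 3 - 2*6)/(2 + 6)))*(-1) = (7*((-6 + 3 - 12)/8))*(-1) = (7*((⅛)*(-15)))*(-1) = (7*(-15/8))*(-1) = -105/8*(-1) = 105/8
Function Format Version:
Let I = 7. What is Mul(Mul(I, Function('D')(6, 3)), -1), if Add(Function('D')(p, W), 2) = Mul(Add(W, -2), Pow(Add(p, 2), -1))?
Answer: Rational(105, 8) ≈ 13.125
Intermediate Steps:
Function('D')(p, W) = Add(-2, Mul(Pow(Add(2, p), -1), Add(-2, W))) (Function('D')(p, W) = Add(-2, Mul(Add(W, -2), Pow(Add(p, 2), -1))) = Add(-2, Mul(Add(-2, W), Pow(Add(2, p), -1))) = Add(-2, Mul(Pow(Add(2, p), -1), Add(-2, W))))
Mul(Mul(I, Function('D')(6, 3)), -1) = Mul(Mul(7, Mul(Pow(Add(2, 6), -1), Add(-6, 3, Mul(-2, 6)))), -1) = Mul(Mul(7, Mul(Pow(8, -1), Add(-6, 3, -12))), -1) = Mul(Mul(7, Mul(Rational(1, 8), -15)), -1) = Mul(Mul(7, Rational(-15, 8)), -1) = Mul(Rational(-105, 8), -1) = Rational(105, 8)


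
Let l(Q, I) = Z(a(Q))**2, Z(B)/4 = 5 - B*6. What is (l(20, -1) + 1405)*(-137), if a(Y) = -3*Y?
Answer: -292221685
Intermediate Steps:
Z(B) = 20 - 24*B (Z(B) = 4*(5 - B*6) = 4*(5 - 6*B) = 20 - 24*B)
l(Q, I) = (20 + 72*Q)**2 (l(Q, I) = (20 - (-72)*Q)**2 = (20 + 72*Q)**2)
(l(20, -1) + 1405)*(-137) = (16*(5 + 18*20)**2 + 1405)*(-137) = (16*(5 + 360)**2 + 1405)*(-137) = (16*365**2 + 1405)*(-137) = (16*133225 + 1405)*(-137) = (2131600 + 1405)*(-137) = 2133005*(-137) = -292221685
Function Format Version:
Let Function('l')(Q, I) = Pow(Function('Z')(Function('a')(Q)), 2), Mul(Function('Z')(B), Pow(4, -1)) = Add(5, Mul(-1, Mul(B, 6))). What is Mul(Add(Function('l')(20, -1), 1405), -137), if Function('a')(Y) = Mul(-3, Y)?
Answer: -292221685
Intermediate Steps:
Function('Z')(B) = Add(20, Mul(-24, B)) (Function('Z')(B) = Mul(4, Add(5, Mul(-1, Mul(B, 6)))) = Mul(4, Add(5, Mul(-1, Mul(6, B)))) = Mul(4, Add(5, Mul(-6, B))) = Add(20, Mul(-24, B)))
Function('l')(Q, I) = Pow(Add(20, Mul(72, Q)), 2) (Function('l')(Q, I) = Pow(Add(20, Mul(-24, Mul(-3, Q))), 2) = Pow(Add(20, Mul(72, Q)), 2))
Mul(Add(Function('l')(20, -1), 1405), -137) = Mul(Add(Mul(16, Pow(Add(5, Mul(18, 20)), 2)), 1405), -137) = Mul(Add(Mul(16, Pow(Add(5, 360), 2)), 1405), -137) = Mul(Add(Mul(16, Pow(365, 2)), 1405), -137) = Mul(Add(Mul(16, 133225), 1405), -137) = Mul(Add(2131600, 1405), -137) = Mul(2133005, -137) = -292221685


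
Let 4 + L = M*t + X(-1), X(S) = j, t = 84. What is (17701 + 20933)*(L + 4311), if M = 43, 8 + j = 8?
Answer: 305942646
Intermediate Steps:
j = 0 (j = -8 + 8 = 0)
X(S) = 0
L = 3608 (L = -4 + (43*84 + 0) = -4 + (3612 + 0) = -4 + 3612 = 3608)
(17701 + 20933)*(L + 4311) = (17701 + 20933)*(3608 + 4311) = 38634*7919 = 305942646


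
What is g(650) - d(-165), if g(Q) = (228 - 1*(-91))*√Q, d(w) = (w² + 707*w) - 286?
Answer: 89716 + 1595*√26 ≈ 97849.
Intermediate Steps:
d(w) = -286 + w² + 707*w
g(Q) = 319*√Q (g(Q) = (228 + 91)*√Q = 319*√Q)
g(650) - d(-165) = 319*√650 - (-286 + (-165)² + 707*(-165)) = 319*(5*√26) - (-286 + 27225 - 116655) = 1595*√26 - 1*(-89716) = 1595*√26 + 89716 = 89716 + 1595*√26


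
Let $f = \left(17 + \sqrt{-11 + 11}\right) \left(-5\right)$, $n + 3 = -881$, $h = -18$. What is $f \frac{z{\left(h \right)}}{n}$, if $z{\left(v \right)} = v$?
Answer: $- \frac{45}{26} \approx -1.7308$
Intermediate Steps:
$n = -884$ ($n = -3 - 881 = -884$)
$f = -85$ ($f = \left(17 + \sqrt{0}\right) \left(-5\right) = \left(17 + 0\right) \left(-5\right) = 17 \left(-5\right) = -85$)
$f \frac{z{\left(h \right)}}{n} = - 85 \left(- \frac{18}{-884}\right) = - 85 \left(\left(-18\right) \left(- \frac{1}{884}\right)\right) = \left(-85\right) \frac{9}{442} = - \frac{45}{26}$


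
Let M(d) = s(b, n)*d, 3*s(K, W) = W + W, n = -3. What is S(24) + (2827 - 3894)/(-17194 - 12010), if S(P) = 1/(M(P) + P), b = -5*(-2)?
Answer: -899/175224 ≈ -0.0051306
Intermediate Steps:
b = 10
s(K, W) = 2*W/3 (s(K, W) = (W + W)/3 = (2*W)/3 = 2*W/3)
M(d) = -2*d (M(d) = ((⅔)*(-3))*d = -2*d)
S(P) = -1/P (S(P) = 1/(-2*P + P) = 1/(-P) = -1/P)
S(24) + (2827 - 3894)/(-17194 - 12010) = -1/24 + (2827 - 3894)/(-17194 - 12010) = -1*1/24 - 1067/(-29204) = -1/24 - 1067*(-1/29204) = -1/24 + 1067/29204 = -899/175224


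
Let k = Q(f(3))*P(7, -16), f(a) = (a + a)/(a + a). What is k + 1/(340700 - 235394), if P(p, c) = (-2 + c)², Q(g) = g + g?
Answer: 68238289/105306 ≈ 648.00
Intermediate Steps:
f(a) = 1 (f(a) = (2*a)/((2*a)) = (2*a)*(1/(2*a)) = 1)
Q(g) = 2*g
k = 648 (k = (2*1)*(-2 - 16)² = 2*(-18)² = 2*324 = 648)
k + 1/(340700 - 235394) = 648 + 1/(340700 - 235394) = 648 + 1/105306 = 68238289/105306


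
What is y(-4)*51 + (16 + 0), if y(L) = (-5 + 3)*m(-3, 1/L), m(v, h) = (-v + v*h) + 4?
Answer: -1549/2 ≈ -774.50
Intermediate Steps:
m(v, h) = 4 - v + h*v (m(v, h) = (-v + h*v) + 4 = 4 - v + h*v)
y(L) = -14 + 6/L (y(L) = (-5 + 3)*(4 - 1*(-3) - 3/L) = -2*(4 + 3 - 3/L) = -2*(7 - 3/L) = -14 + 6/L)
y(-4)*51 + (16 + 0) = (-14 + 6/(-4))*51 + (16 + 0) = (-14 + 6*(-1/4))*51 + 16 = (-14 - 3/2)*51 + 16 = -31/2*51 + 16 = -1581/2 + 16 = -1549/2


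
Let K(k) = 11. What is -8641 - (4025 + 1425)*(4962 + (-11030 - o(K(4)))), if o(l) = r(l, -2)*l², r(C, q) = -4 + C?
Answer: 37678109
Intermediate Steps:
o(l) = l²*(-4 + l) (o(l) = (-4 + l)*l² = l²*(-4 + l))
-8641 - (4025 + 1425)*(4962 + (-11030 - o(K(4)))) = -8641 - (4025 + 1425)*(4962 + (-11030 - 11²*(-4 + 11))) = -8641 - 5450*(4962 + (-11030 - 121*7)) = -8641 - 5450*(4962 + (-11030 - 1*847)) = -8641 - 5450*(4962 + (-11030 - 847)) = -8641 - 5450*(4962 - 11877) = -8641 - 5450*(-6915) = -8641 - 1*(-37686750) = -8641 + 37686750 = 37678109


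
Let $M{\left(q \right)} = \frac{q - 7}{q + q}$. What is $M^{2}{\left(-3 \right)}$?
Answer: $\frac{25}{9} \approx 2.7778$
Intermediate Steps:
$M{\left(q \right)} = \frac{-7 + q}{2 q}$
$M^{2}{\left(-3 \right)} = \left(\frac{-7 - 3}{2 \left(-3\right)}\right)^{2} = \left(\frac{1}{2} \left(- \frac{1}{3}\right) \left(-10\right)\right)^{2} = \left(\frac{5}{3}\right)^{2} = \frac{25}{9}$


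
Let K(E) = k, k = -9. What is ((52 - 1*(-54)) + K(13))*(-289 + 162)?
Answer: -12319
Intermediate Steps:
K(E) = -9
((52 - 1*(-54)) + K(13))*(-289 + 162) = ((52 - 1*(-54)) - 9)*(-289 + 162) = ((52 + 54) - 9)*(-127) = (106 - 9)*(-127) = 97*(-127) = -12319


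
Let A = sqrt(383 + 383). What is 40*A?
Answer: 40*sqrt(766) ≈ 1107.1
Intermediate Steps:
A = sqrt(766) ≈ 27.677
40*A = 40*sqrt(766)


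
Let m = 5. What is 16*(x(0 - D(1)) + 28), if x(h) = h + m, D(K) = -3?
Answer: 576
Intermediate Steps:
x(h) = 5 + h (x(h) = h + 5 = 5 + h)
16*(x(0 - D(1)) + 28) = 16*((5 + (0 - 1*(-3))) + 28) = 16*((5 + (0 + 3)) + 28) = 16*((5 + 3) + 28) = 16*(8 + 28) = 16*36 = 576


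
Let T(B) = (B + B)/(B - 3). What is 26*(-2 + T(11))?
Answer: 39/2 ≈ 19.500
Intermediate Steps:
T(B) = 2*B/(-3 + B) (T(B) = (2*B)/(-3 + B) = 2*B/(-3 + B))
26*(-2 + T(11)) = 26*(-2 + 2*11/(-3 + 11)) = 26*(-2 + 2*11/8) = 26*(-2 + 2*11*(⅛)) = 26*(-2 + 11/4) = 26*(¾) = 39/2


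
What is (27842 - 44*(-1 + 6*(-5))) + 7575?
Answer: 36781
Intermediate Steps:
(27842 - 44*(-1 + 6*(-5))) + 7575 = (27842 - 44*(-1 - 30)) + 7575 = (27842 - 44*(-31)) + 7575 = (27842 + 1364) + 7575 = 29206 + 7575 = 36781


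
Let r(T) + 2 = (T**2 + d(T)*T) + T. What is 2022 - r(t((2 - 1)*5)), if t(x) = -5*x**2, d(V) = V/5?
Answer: -16601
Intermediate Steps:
d(V) = V/5 (d(V) = V*(1/5) = V/5)
r(T) = -2 + T + 6*T**2/5 (r(T) = -2 + ((T**2 + (T/5)*T) + T) = -2 + ((T**2 + T**2/5) + T) = -2 + (6*T**2/5 + T) = -2 + (T + 6*T**2/5) = -2 + T + 6*T**2/5)
2022 - r(t((2 - 1)*5)) = 2022 - (-2 - 5*25*(2 - 1)**2 + 6*(-5*25*(2 - 1)**2)**2/5) = 2022 - (-2 - 5*(1*5)**2 + 6*(-5*(1*5)**2)**2/5) = 2022 - (-2 - 5*5**2 + 6*(-5*5**2)**2/5) = 2022 - (-2 - 5*25 + 6*(-5*25)**2/5) = 2022 - (-2 - 125 + (6/5)*(-125)**2) = 2022 - (-2 - 125 + (6/5)*15625) = 2022 - (-2 - 125 + 18750) = 2022 - 1*18623 = 2022 - 18623 = -16601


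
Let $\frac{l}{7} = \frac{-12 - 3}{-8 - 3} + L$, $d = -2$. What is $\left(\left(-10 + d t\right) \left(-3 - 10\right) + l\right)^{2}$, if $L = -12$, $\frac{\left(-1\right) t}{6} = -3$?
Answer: $\frac{33166081}{121} \approx 2.741 \cdot 10^{5}$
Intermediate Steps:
$t = 18$ ($t = \left(-6\right) \left(-3\right) = 18$)
$l = - \frac{819}{11}$ ($l = 7 \left(\frac{-12 - 3}{-8 - 3} - 12\right) = 7 \left(- \frac{15}{-11} - 12\right) = 7 \left(\left(-15\right) \left(- \frac{1}{11}\right) - 12\right) = 7 \left(\frac{15}{11} - 12\right) = 7 \left(- \frac{117}{11}\right) = - \frac{819}{11} \approx -74.455$)
$\left(\left(-10 + d t\right) \left(-3 - 10\right) + l\right)^{2} = \left(\left(-10 - 36\right) \left(-3 - 10\right) - \frac{819}{11}\right)^{2} = \left(\left(-10 - 36\right) \left(-13\right) - \frac{819}{11}\right)^{2} = \left(\left(-46\right) \left(-13\right) - \frac{819}{11}\right)^{2} = \left(598 - \frac{819}{11}\right)^{2} = \left(\frac{5759}{11}\right)^{2} = \frac{33166081}{121}$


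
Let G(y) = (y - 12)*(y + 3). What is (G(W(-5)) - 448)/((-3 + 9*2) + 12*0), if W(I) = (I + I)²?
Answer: 2872/5 ≈ 574.40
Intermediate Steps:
W(I) = 4*I² (W(I) = (2*I)² = 4*I²)
G(y) = (-12 + y)*(3 + y)
(G(W(-5)) - 448)/((-3 + 9*2) + 12*0) = ((-36 + (4*(-5)²)² - 36*(-5)²) - 448)/((-3 + 9*2) + 12*0) = ((-36 + (4*25)² - 36*25) - 448)/((-3 + 18) + 0) = ((-36 + 100² - 9*100) - 448)/(15 + 0) = ((-36 + 10000 - 900) - 448)/15 = (9064 - 448)*(1/15) = 8616*(1/15) = 2872/5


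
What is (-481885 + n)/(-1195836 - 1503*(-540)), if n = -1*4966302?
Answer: 5448187/384216 ≈ 14.180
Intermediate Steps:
n = -4966302
(-481885 + n)/(-1195836 - 1503*(-540)) = (-481885 - 4966302)/(-1195836 - 1503*(-540)) = -5448187/(-1195836 + 811620) = -5448187/(-384216) = -5448187*(-1/384216) = 5448187/384216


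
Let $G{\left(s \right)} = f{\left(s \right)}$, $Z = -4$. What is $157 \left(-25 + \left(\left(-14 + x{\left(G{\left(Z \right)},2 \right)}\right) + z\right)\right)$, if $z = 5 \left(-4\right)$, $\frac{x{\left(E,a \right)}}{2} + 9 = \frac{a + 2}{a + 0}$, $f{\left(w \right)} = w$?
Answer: $-11461$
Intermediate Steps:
$G{\left(s \right)} = s$
$x{\left(E,a \right)} = -18 + \frac{2 \left(2 + a\right)}{a}$ ($x{\left(E,a \right)} = -18 + 2 \frac{a + 2}{a + 0} = -18 + 2 \frac{2 + a}{a} = -18 + \frac{2 \left(2 + a\right)}{a}$)
$z = -20$
$157 \left(-25 + \left(\left(-14 + x{\left(G{\left(Z \right)},2 \right)}\right) + z\right)\right) = 157 \left(-25 - 48\right) = 157 \left(-73\right) = -11461$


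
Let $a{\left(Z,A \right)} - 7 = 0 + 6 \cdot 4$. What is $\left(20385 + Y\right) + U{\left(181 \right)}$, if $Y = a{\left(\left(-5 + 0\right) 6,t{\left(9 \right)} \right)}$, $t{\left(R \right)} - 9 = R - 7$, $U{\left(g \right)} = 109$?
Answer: $20525$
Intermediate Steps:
$t{\left(R \right)} = 2 + R$ ($t{\left(R \right)} = 9 + \left(R - 7\right) = 9 + \left(-7 + R\right) = 2 + R$)
$a{\left(Z,A \right)} = 31$ ($a{\left(Z,A \right)} = 7 + \left(0 + 6 \cdot 4\right) = 7 + \left(0 + 24\right) = 7 + 24 = 31$)
$Y = 31$
$\left(20385 + Y\right) + U{\left(181 \right)} = \left(20385 + 31\right) + 109 = 20416 + 109 = 20525$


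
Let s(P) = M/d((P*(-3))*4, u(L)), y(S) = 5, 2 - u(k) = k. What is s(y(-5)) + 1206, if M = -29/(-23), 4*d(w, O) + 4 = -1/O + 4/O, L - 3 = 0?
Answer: 194050/161 ≈ 1205.3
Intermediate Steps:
L = 3 (L = 3 + 0 = 3)
u(k) = 2 - k
d(w, O) = -1 + 3/(4*O) (d(w, O) = -1 + (-1/O + 4/O)/4 = -1 + (3/O)/4 = -1 + 3/(4*O))
M = 29/23 (M = -29*(-1/23) = 29/23 ≈ 1.2609)
s(P) = -116/161 (s(P) = 29/(23*(((¾ - (2 - 1*3))/(2 - 1*3)))) = 29/(23*(((¾ - (2 - 3))/(2 - 3)))) = 29/(23*(((¾ - 1*(-1))/(-1)))) = 29/(23*((-(¾ + 1)))) = 29/(23*((-1*7/4))) = 29/(23*(-7/4)) = (29/23)*(-4/7) = -116/161)
s(y(-5)) + 1206 = -116/161 + 1206 = 194050/161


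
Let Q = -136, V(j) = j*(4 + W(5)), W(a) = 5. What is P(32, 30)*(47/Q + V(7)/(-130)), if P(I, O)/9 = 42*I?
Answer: -11096568/1105 ≈ -10042.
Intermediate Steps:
P(I, O) = 378*I (P(I, O) = 9*(42*I) = 378*I)
V(j) = 9*j (V(j) = j*(4 + 5) = j*9 = 9*j)
P(32, 30)*(47/Q + V(7)/(-130)) = (378*32)*(47/(-136) + (9*7)/(-130)) = 12096*(47*(-1/136) + 63*(-1/130)) = 12096*(-47/136 - 63/130) = 12096*(-7339/8840) = -11096568/1105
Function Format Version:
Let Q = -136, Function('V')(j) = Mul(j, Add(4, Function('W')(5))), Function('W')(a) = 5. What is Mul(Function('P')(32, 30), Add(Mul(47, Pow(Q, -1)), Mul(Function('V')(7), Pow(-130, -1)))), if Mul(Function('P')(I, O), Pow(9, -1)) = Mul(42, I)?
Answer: Rational(-11096568, 1105) ≈ -10042.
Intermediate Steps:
Function('P')(I, O) = Mul(378, I) (Function('P')(I, O) = Mul(9, Mul(42, I)) = Mul(378, I))
Function('V')(j) = Mul(9, j) (Function('V')(j) = Mul(j, Add(4, 5)) = Mul(j, 9) = Mul(9, j))
Mul(Function('P')(32, 30), Add(Mul(47, Pow(Q, -1)), Mul(Function('V')(7), Pow(-130, -1)))) = Mul(Mul(378, 32), Add(Mul(47, Pow(-136, -1)), Mul(Mul(9, 7), Pow(-130, -1)))) = Mul(12096, Add(Mul(47, Rational(-1, 136)), Mul(63, Rational(-1, 130)))) = Mul(12096, Add(Rational(-47, 136), Rational(-63, 130))) = Mul(12096, Rational(-7339, 8840)) = Rational(-11096568, 1105)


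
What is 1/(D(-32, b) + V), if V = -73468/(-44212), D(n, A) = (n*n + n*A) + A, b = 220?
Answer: -11053/64044821 ≈ -0.00017258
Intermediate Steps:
D(n, A) = A + n² + A*n (D(n, A) = (n² + A*n) + A = A + n² + A*n)
V = 18367/11053 (V = -73468*(-1/44212) = 18367/11053 ≈ 1.6617)
1/(D(-32, b) + V) = 1/((220 + (-32)² + 220*(-32)) + 18367/11053) = 1/((220 + 1024 - 7040) + 18367/11053) = 1/(-5796 + 18367/11053) = 1/(-64044821/11053) = -11053/64044821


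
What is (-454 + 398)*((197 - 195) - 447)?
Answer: 24920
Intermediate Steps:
(-454 + 398)*((197 - 195) - 447) = -56*(2 - 447) = -56*(-445) = 24920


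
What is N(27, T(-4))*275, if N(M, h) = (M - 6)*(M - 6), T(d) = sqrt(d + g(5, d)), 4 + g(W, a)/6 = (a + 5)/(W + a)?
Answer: 121275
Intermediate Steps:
g(W, a) = -24 + 6*(5 + a)/(W + a) (g(W, a) = -24 + 6*((a + 5)/(W + a)) = -24 + 6*((5 + a)/(W + a)) = -24 + 6*(5 + a)/(W + a))
T(d) = sqrt(d + 6*(-15 - 3*d)/(5 + d)) (T(d) = sqrt(d + 6*(5 - 4*5 - 3*d)/(5 + d)) = sqrt(d + 6*(5 - 20 - 3*d)/(5 + d)) = sqrt(d + 6*(-15 - 3*d)/(5 + d)))
N(M, h) = (-6 + M)**2 (N(M, h) = (-6 + M)*(-6 + M) = (-6 + M)**2)
N(27, T(-4))*275 = (-6 + 27)**2*275 = 21**2*275 = 441*275 = 121275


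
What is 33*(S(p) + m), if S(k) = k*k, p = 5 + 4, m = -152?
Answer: -2343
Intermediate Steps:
p = 9
S(k) = k²
33*(S(p) + m) = 33*(9² - 152) = 33*(81 - 152) = 33*(-71) = -2343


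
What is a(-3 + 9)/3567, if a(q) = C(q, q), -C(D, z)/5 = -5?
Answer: 25/3567 ≈ 0.0070087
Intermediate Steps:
C(D, z) = 25 (C(D, z) = -5*(-5) = 25)
a(q) = 25
a(-3 + 9)/3567 = 25/3567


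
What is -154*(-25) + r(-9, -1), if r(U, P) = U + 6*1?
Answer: 3847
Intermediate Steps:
r(U, P) = 6 + U (r(U, P) = U + 6 = 6 + U)
-154*(-25) + r(-9, -1) = -154*(-25) + (6 - 9) = 3850 - 3 = 3847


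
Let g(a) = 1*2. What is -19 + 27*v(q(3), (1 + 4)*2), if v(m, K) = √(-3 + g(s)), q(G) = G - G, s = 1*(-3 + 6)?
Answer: -19 + 27*I ≈ -19.0 + 27.0*I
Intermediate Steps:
s = 3 (s = 1*3 = 3)
q(G) = 0
g(a) = 2
v(m, K) = I (v(m, K) = √(-3 + 2) = √(-1) = I)
-19 + 27*v(q(3), (1 + 4)*2) = -19 + 27*I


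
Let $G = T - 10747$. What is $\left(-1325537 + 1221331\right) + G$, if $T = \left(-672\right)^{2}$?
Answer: $336631$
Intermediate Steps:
$T = 451584$
$G = 440837$ ($G = 451584 - 10747 = 440837$)
$\left(-1325537 + 1221331\right) + G = \left(-1325537 + 1221331\right) + 440837 = -104206 + 440837 = 336631$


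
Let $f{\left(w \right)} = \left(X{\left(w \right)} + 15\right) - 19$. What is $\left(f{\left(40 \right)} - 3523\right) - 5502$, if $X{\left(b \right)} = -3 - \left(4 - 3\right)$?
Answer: $-9033$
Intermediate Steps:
$X{\left(b \right)} = -4$ ($X{\left(b \right)} = -3 - \left(4 - 3\right) = -3 - 1 = -4$)
$f{\left(w \right)} = -8$ ($f{\left(w \right)} = \left(-4 + 15\right) - 19 = 11 - 19 = -8$)
$\left(f{\left(40 \right)} - 3523\right) - 5502 = \left(-8 - 3523\right) - 5502 = -3531 - 5502 = -9033$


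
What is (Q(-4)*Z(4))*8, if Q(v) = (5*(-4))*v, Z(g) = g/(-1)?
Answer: -2560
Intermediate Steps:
Z(g) = -g (Z(g) = g*(-1) = -g)
Q(v) = -20*v
(Q(-4)*Z(4))*8 = ((-20*(-4))*(-1*4))*8 = (80*(-4))*8 = -320*8 = -2560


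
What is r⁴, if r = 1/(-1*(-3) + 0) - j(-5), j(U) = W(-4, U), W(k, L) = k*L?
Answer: 12117361/81 ≈ 1.4960e+5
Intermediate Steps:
W(k, L) = L*k
j(U) = -4*U (j(U) = U*(-4) = -4*U)
r = -59/3 (r = 1/(-1*(-3) + 0) - (-4*(-5)) = 1/(3 + 0) - 20 = 1/3 - 1*20 = ⅓ - 20 = -59/3 ≈ -19.667)
r⁴ = (-59/3)⁴ = 12117361/81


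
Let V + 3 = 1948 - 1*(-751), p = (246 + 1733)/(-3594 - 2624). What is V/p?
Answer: -16763728/1979 ≈ -8470.8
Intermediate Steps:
p = -1979/6218 (p = 1979/(-6218) = 1979*(-1/6218) = -1979/6218 ≈ -0.31827)
V = 2696 (V = -3 + (1948 - 1*(-751)) = -3 + (1948 + 751) = -3 + 2699 = 2696)
V/p = 2696/(-1979/6218) = 2696*(-6218/1979) = -16763728/1979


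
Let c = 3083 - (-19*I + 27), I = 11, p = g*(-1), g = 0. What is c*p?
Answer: 0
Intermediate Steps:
p = 0 (p = 0*(-1) = 0)
c = 3265 (c = 3083 - (-19*11 + 27) = 3083 - (-209 + 27) = 3083 - 1*(-182) = 3083 + 182 = 3265)
c*p = 3265*0 = 0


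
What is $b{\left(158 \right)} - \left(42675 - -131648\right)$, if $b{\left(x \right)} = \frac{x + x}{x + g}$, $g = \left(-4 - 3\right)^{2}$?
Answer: $- \frac{36084545}{207} \approx -1.7432 \cdot 10^{5}$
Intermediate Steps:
$g = 49$ ($g = \left(-7\right)^{2} = 49$)
$b{\left(x \right)} = \frac{2 x}{49 + x}$ ($b{\left(x \right)} = \frac{x + x}{x + 49} = \frac{2 x}{49 + x}$)
$b{\left(158 \right)} - \left(42675 - -131648\right) = 2 \cdot 158 \frac{1}{49 + 158} - \left(42675 - -131648\right) = 2 \cdot 158 \cdot \frac{1}{207} - \left(42675 + 131648\right) = 2 \cdot 158 \cdot \frac{1}{207} - 174323 = \frac{316}{207} - 174323 = - \frac{36084545}{207}$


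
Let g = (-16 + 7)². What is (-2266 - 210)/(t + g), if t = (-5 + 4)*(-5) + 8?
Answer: -1238/47 ≈ -26.340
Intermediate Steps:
g = 81 (g = (-9)² = 81)
t = 13 (t = -1*(-5) + 8 = 5 + 8 = 13)
(-2266 - 210)/(t + g) = (-2266 - 210)/(13 + 81) = -2476/94 = -2476*1/94 = -1238/47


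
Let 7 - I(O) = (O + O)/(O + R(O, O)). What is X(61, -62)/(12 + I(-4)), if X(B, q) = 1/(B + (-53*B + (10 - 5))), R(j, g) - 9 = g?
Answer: -1/85509 ≈ -1.1695e-5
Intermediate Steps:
R(j, g) = 9 + g
X(B, q) = 1/(5 - 52*B) (X(B, q) = 1/(B + (-53*B + 5)) = 1/(B + (5 - 53*B)) = 1/(5 - 52*B))
I(O) = 7 - 2*O/(9 + 2*O) (I(O) = 7 - (O + O)/(O + (9 + O)) = 7 - 2*O/(9 + 2*O))
X(61, -62)/(12 + I(-4)) = (-1/(-5 + 52*61))/(12 + 3*(21 + 4*(-4))/(9 + 2*(-4))) = (-1/(-5 + 3172))/(12 + 3*(21 - 16)/(9 - 8)) = (-1/3167)/(12 + 3*5/1) = (-1*1/3167)/(12 + 3*1*5) = -1/3167/(12 + 15) = -1/3167/27 = (1/27)*(-1/3167) = -1/85509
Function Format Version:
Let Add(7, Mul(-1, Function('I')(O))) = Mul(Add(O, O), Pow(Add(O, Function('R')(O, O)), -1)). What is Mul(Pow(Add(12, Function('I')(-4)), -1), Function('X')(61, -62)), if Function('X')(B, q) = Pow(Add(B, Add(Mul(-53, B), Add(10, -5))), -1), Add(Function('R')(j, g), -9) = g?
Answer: Rational(-1, 85509) ≈ -1.1695e-5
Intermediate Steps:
Function('R')(j, g) = Add(9, g)
Function('X')(B, q) = Pow(Add(5, Mul(-52, B)), -1) (Function('X')(B, q) = Pow(Add(B, Add(Mul(-53, B), 5)), -1) = Pow(Add(B, Add(5, Mul(-53, B))), -1) = Pow(Add(5, Mul(-52, B)), -1))
Function('I')(O) = Add(7, Mul(-2, O, Pow(Add(9, Mul(2, O)), -1))) (Function('I')(O) = Add(7, Mul(-1, Mul(Add(O, O), Pow(Add(O, Add(9, O)), -1)))) = Add(7, Mul(-1, Mul(Mul(2, O), Pow(Add(9, Mul(2, O)), -1)))) = Add(7, Mul(-1, Mul(2, O, Pow(Add(9, Mul(2, O)), -1)))) = Add(7, Mul(-2, O, Pow(Add(9, Mul(2, O)), -1))))
Mul(Pow(Add(12, Function('I')(-4)), -1), Function('X')(61, -62)) = Mul(Pow(Add(12, Mul(3, Pow(Add(9, Mul(2, -4)), -1), Add(21, Mul(4, -4)))), -1), Mul(-1, Pow(Add(-5, Mul(52, 61)), -1))) = Mul(Pow(Add(12, Mul(3, Pow(Add(9, -8), -1), Add(21, -16))), -1), Mul(-1, Pow(Add(-5, 3172), -1))) = Mul(Pow(Add(12, Mul(3, Pow(1, -1), 5)), -1), Mul(-1, Pow(3167, -1))) = Mul(Pow(Add(12, Mul(3, 1, 5)), -1), Mul(-1, Rational(1, 3167))) = Mul(Pow(Add(12, 15), -1), Rational(-1, 3167)) = Mul(Pow(27, -1), Rational(-1, 3167)) = Mul(Rational(1, 27), Rational(-1, 3167)) = Rational(-1, 85509)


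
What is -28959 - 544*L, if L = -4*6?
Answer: -15903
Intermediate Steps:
L = -24
-28959 - 544*L = -28959 - 544*(-24) = -28959 - 1*(-13056) = -28959 + 13056 = -15903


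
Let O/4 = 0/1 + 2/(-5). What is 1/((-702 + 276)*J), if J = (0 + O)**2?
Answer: -25/27264 ≈ -0.00091696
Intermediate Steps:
O = -8/5 (O = 4*(0/1 + 2/(-5)) = 4*(0*1 + 2*(-1/5)) = 4*(0 - 2/5) = 4*(-2/5) = -8/5 ≈ -1.6000)
J = 64/25 (J = (0 - 8/5)**2 = (-8/5)**2 = 64/25 ≈ 2.5600)
1/((-702 + 276)*J) = 1/((-702 + 276)*(64/25)) = 1/(-426*64/25) = 1/(-27264/25) = -25/27264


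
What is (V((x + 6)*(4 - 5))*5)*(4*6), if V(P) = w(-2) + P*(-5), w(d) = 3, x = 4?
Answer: 6360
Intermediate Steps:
V(P) = 3 - 5*P (V(P) = 3 + P*(-5) = 3 - 5*P)
(V((x + 6)*(4 - 5))*5)*(4*6) = ((3 - 5*(4 + 6)*(4 - 5))*5)*(4*6) = ((3 - 50*(-1))*5)*24 = ((3 - 5*(-10))*5)*24 = ((3 + 50)*5)*24 = (53*5)*24 = 265*24 = 6360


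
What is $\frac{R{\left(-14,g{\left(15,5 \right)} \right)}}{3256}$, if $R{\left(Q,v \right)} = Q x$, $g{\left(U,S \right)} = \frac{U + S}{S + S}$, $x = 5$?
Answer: $- \frac{35}{1628} \approx -0.021499$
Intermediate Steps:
$g{\left(U,S \right)} = \frac{S + U}{2 S}$
$R{\left(Q,v \right)} = 5 Q$ ($R{\left(Q,v \right)} = Q 5 = 5 Q$)
$\frac{R{\left(-14,g{\left(15,5 \right)} \right)}}{3256} = \frac{5 \left(-14\right)}{3256} = \left(-70\right) \frac{1}{3256} = - \frac{35}{1628}$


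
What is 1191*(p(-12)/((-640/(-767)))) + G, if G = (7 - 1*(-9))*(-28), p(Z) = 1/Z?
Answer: -1451379/2560 ≈ -566.95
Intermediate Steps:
G = -448 (G = (7 + 9)*(-28) = 16*(-28) = -448)
1191*(p(-12)/((-640/(-767)))) + G = 1191*(1/((-12)*((-640/(-767))))) - 448 = 1191*(-1/(12*((-640*(-1/767))))) - 448 = 1191*(-1/(12*640/767)) - 448 = 1191*(-1/12*767/640) - 448 = 1191*(-767/7680) - 448 = -304499/2560 - 448 = -1451379/2560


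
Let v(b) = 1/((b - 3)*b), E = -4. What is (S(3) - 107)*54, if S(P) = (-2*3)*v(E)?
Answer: -40527/7 ≈ -5789.6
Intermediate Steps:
v(b) = 1/(b*(-3 + b)) (v(b) = 1/((-3 + b)*b) = 1/(b*(-3 + b)))
S(P) = -3/14 (S(P) = (-2*3)*(1/((-4)*(-3 - 4))) = -(-3)/(2*(-7)) = -(-3)*(-1)/(2*7) = -6*1/28 = -3/14)
(S(3) - 107)*54 = (-3/14 - 107)*54 = -1501/14*54 = -40527/7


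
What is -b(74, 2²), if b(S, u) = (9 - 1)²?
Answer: -64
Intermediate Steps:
b(S, u) = 64 (b(S, u) = 8² = 64)
-b(74, 2²) = -1*64 = -64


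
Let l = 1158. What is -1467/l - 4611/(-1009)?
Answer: 1286445/389474 ≈ 3.3030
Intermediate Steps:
-1467/l - 4611/(-1009) = -1467/1158 - 4611/(-1009) = -1467*1/1158 - 4611*(-1/1009) = -489/386 + 4611/1009 = 1286445/389474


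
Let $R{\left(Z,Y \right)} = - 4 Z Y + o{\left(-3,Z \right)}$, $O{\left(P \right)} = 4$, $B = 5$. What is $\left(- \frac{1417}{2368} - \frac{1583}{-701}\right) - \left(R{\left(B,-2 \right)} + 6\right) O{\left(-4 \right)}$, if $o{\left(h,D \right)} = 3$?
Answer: $- \frac{322598501}{1659968} \approx -194.34$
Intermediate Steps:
$R{\left(Z,Y \right)} = 3 - 4 Y Z$ ($R{\left(Z,Y \right)} = - 4 Z Y + 3 = - 4 Y Z + 3 = 3 - 4 Y Z$)
$\left(- \frac{1417}{2368} - \frac{1583}{-701}\right) - \left(R{\left(B,-2 \right)} + 6\right) O{\left(-4 \right)} = \left(- \frac{1417}{2368} - \frac{1583}{-701}\right) - \left(\left(3 - \left(-8\right) 5\right) + 6\right) 4 = \left(\left(-1417\right) \frac{1}{2368} - - \frac{1583}{701}\right) - \left(\left(3 + 40\right) + 6\right) 4 = \left(- \frac{1417}{2368} + \frac{1583}{701}\right) - \left(43 + 6\right) 4 = \frac{2755227}{1659968} - 49 \cdot 4 = \frac{2755227}{1659968} - 196 = - \frac{322598501}{1659968}$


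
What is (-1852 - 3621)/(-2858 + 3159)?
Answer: -5473/301 ≈ -18.183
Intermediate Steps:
(-1852 - 3621)/(-2858 + 3159) = -5473/301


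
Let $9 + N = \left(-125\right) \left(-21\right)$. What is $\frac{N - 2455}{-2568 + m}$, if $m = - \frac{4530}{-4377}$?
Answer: $- \frac{234899}{3745202} \approx -0.06272$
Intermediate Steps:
$m = \frac{1510}{1459}$ ($m = \left(-4530\right) \left(- \frac{1}{4377}\right) = \frac{1510}{1459} \approx 1.035$)
$N = 2616$ ($N = -9 - -2625 = -9 + 2625 = 2616$)
$\frac{N - 2455}{-2568 + m} = \frac{2616 - 2455}{-2568 + \frac{1510}{1459}} = \frac{161}{- \frac{3745202}{1459}} = 161 \left(- \frac{1459}{3745202}\right) = - \frac{234899}{3745202}$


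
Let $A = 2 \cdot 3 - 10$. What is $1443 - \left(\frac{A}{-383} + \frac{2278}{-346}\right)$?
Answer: $\frac{96047282}{66259} \approx 1449.6$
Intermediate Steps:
$A = -4$ ($A = 6 - 10 = -4$)
$1443 - \left(\frac{A}{-383} + \frac{2278}{-346}\right) = 1443 - \left(- \frac{4}{-383} + \frac{2278}{-346}\right) = 1443 - \left(\left(-4\right) \left(- \frac{1}{383}\right) + 2278 \left(- \frac{1}{346}\right)\right) = 1443 - \left(\frac{4}{383} - \frac{1139}{173}\right) = 1443 - - \frac{435545}{66259} = 1443 + \frac{435545}{66259} = \frac{96047282}{66259}$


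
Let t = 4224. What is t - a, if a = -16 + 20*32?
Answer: 3600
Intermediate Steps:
a = 624 (a = -16 + 640 = 624)
t - a = 4224 - 1*624 = 4224 - 624 = 3600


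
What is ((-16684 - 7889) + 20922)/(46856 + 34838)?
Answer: -3651/81694 ≈ -0.044691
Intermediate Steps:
((-16684 - 7889) + 20922)/(46856 + 34838) = (-24573 + 20922)/81694 = -3651*1/81694 = -3651/81694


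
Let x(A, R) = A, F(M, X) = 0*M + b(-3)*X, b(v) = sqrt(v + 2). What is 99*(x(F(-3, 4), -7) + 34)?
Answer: 3366 + 396*I ≈ 3366.0 + 396.0*I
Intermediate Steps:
b(v) = sqrt(2 + v)
F(M, X) = I*X (F(M, X) = 0*M + sqrt(2 - 3)*X = 0 + sqrt(-1)*X = 0 + I*X = I*X)
99*(x(F(-3, 4), -7) + 34) = 99*(I*4 + 34) = 99*(4*I + 34) = 99*(34 + 4*I) = 3366 + 396*I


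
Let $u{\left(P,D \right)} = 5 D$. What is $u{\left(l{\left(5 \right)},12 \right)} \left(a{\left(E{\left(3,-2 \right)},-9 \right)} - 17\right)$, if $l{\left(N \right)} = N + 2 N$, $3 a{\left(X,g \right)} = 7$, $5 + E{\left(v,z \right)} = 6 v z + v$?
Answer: $-880$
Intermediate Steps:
$E{\left(v,z \right)} = -5 + v + 6 v z$ ($E{\left(v,z \right)} = -5 + \left(6 v z + v\right) = -5 + \left(v + 6 v z\right) = -5 + v + 6 v z$)
$a{\left(X,g \right)} = \frac{7}{3}$ ($a{\left(X,g \right)} = \frac{1}{3} \cdot 7 = \frac{7}{3}$)
$l{\left(N \right)} = 3 N$
$u{\left(l{\left(5 \right)},12 \right)} \left(a{\left(E{\left(3,-2 \right)},-9 \right)} - 17\right) = 5 \cdot 12 \left(\frac{7}{3} - 17\right) = 60 \left(- \frac{44}{3}\right) = -880$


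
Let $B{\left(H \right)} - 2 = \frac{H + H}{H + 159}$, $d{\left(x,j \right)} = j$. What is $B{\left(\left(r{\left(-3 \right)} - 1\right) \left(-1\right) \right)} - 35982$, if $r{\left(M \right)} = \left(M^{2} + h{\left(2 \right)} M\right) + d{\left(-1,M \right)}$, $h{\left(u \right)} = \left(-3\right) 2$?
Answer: $- \frac{2446663}{68} \approx -35980.0$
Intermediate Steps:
$h{\left(u \right)} = -6$
$r{\left(M \right)} = M^{2} - 5 M$ ($r{\left(M \right)} = \left(M^{2} - 6 M\right) + M = M^{2} - 5 M$)
$B{\left(H \right)} = 2 + \frac{2 H}{159 + H}$ ($B{\left(H \right)} = 2 + \frac{H + H}{H + 159} = 2 + \frac{2 H}{159 + H}$)
$B{\left(\left(r{\left(-3 \right)} - 1\right) \left(-1\right) \right)} - 35982 = \frac{2 \left(159 + 2 \left(- 3 \left(-5 - 3\right) - 1\right) \left(-1\right)\right)}{159 + \left(- 3 \left(-5 - 3\right) - 1\right) \left(-1\right)} - 35982 = \frac{2 \left(159 + 2 \left(\left(-3\right) \left(-8\right) - 1\right) \left(-1\right)\right)}{159 + \left(\left(-3\right) \left(-8\right) - 1\right) \left(-1\right)} - 35982 = \frac{2 \left(159 + 2 \left(24 - 1\right) \left(-1\right)\right)}{159 + \left(24 - 1\right) \left(-1\right)} - 35982 = \frac{2 \left(159 + 2 \cdot 23 \left(-1\right)\right)}{159 + 23 \left(-1\right)} - 35982 = \frac{2 \left(159 + 2 \left(-23\right)\right)}{159 - 23} - 35982 = \frac{2 \left(159 - 46\right)}{136} - 35982 = 2 \cdot \frac{1}{136} \cdot 113 - 35982 = \frac{113}{68} - 35982 = - \frac{2446663}{68}$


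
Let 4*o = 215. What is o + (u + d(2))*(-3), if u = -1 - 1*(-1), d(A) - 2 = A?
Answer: 167/4 ≈ 41.750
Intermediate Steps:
o = 215/4 (o = (1/4)*215 = 215/4 ≈ 53.750)
d(A) = 2 + A
u = 0 (u = -1 + 1 = 0)
o + (u + d(2))*(-3) = 215/4 + (0 + (2 + 2))*(-3) = 215/4 + (0 + 4)*(-3) = 215/4 + 4*(-3) = 215/4 - 12 = 167/4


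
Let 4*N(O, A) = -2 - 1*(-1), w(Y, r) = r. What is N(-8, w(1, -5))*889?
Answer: -889/4 ≈ -222.25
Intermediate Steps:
N(O, A) = -1/4 (N(O, A) = (-2 - 1*(-1))/4 = (-2 + 1)/4 = (1/4)*(-1) = -1/4)
N(-8, w(1, -5))*889 = -1/4*889 = -889/4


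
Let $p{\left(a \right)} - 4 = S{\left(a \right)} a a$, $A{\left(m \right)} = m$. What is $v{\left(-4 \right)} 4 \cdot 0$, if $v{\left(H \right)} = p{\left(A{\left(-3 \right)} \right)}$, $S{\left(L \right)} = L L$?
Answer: $0$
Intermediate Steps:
$S{\left(L \right)} = L^{2}$
$p{\left(a \right)} = 4 + a^{4}$ ($p{\left(a \right)} = 4 + a^{2} a a = 4 + a^{3} a = 4 + a^{4}$)
$v{\left(H \right)} = 85$ ($v{\left(H \right)} = 4 + \left(-3\right)^{4} = 4 + 81 = 85$)
$v{\left(-4 \right)} 4 \cdot 0 = 85 \cdot 4 \cdot 0 = 340 \cdot 0 = 0$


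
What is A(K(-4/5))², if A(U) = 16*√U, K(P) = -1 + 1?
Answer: 0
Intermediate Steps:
K(P) = 0
A(K(-4/5))² = (16*√0)² = (16*0)² = 0² = 0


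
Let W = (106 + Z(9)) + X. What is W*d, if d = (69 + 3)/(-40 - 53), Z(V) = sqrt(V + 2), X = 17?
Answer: -2952/31 - 24*sqrt(11)/31 ≈ -97.793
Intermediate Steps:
Z(V) = sqrt(2 + V)
W = 123 + sqrt(11) (W = (106 + sqrt(2 + 9)) + 17 = (106 + sqrt(11)) + 17 = 123 + sqrt(11) ≈ 126.32)
d = -24/31 (d = 72/(-93) = 72*(-1/93) = -24/31 ≈ -0.77419)
W*d = (123 + sqrt(11))*(-24/31) = -2952/31 - 24*sqrt(11)/31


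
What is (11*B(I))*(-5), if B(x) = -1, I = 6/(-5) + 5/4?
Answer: 55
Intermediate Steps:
I = 1/20 (I = 6*(-⅕) + 5*(¼) = -6/5 + 5/4 = 1/20 ≈ 0.050000)
(11*B(I))*(-5) = (11*(-1))*(-5) = -11*(-5) = 55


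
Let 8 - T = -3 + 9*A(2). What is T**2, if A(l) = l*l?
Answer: 625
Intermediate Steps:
A(l) = l**2
T = -25 (T = 8 - (-3 + 9*2**2) = 8 - (-3 + 9*4) = 8 - (-3 + 36) = 8 - 1*33 = 8 - 33 = -25)
T**2 = (-25)**2 = 625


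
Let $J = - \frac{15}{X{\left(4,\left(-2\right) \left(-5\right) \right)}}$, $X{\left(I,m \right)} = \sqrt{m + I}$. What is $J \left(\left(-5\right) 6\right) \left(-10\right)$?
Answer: $- \frac{2250 \sqrt{14}}{7} \approx -1202.7$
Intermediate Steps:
$X{\left(I,m \right)} = \sqrt{I + m}$
$J = - \frac{15 \sqrt{14}}{14}$ ($J = - \frac{15}{\sqrt{4 - -10}} = - \frac{15}{\sqrt{4 + 10}} = - \frac{15}{\sqrt{14}} = - 15 \frac{\sqrt{14}}{14} = - \frac{15 \sqrt{14}}{14} \approx -4.0089$)
$J \left(\left(-5\right) 6\right) \left(-10\right) = - \frac{15 \sqrt{14}}{14} \left(\left(-5\right) 6\right) \left(-10\right) = - \frac{15 \sqrt{14}}{14} \left(-30\right) \left(-10\right) = \frac{225 \sqrt{14}}{7} \left(-10\right) = - \frac{2250 \sqrt{14}}{7}$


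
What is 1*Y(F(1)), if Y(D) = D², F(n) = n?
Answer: 1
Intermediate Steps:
1*Y(F(1)) = 1*1² = 1*1 = 1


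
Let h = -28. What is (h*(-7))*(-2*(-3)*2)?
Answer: 2352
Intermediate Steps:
(h*(-7))*(-2*(-3)*2) = (-28*(-7))*(-2*(-3)*2) = 196*(6*2) = 196*12 = 2352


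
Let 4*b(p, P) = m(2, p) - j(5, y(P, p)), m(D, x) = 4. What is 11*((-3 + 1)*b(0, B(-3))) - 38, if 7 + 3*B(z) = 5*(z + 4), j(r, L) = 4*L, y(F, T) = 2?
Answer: -16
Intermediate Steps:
B(z) = 13/3 + 5*z/3 (B(z) = -7/3 + (5*(z + 4))/3 = -7/3 + (5*(4 + z))/3 = -7/3 + (20 + 5*z)/3 = -7/3 + (20/3 + 5*z/3) = 13/3 + 5*z/3)
b(p, P) = -1 (b(p, P) = (4 - 4*2)/4 = (4 - 1*8)/4 = (4 - 8)/4 = (¼)*(-4) = -1)
11*((-3 + 1)*b(0, B(-3))) - 38 = 11*((-3 + 1)*(-1)) - 38 = 11*(-2*(-1)) - 38 = 11*2 - 38 = 22 - 38 = -16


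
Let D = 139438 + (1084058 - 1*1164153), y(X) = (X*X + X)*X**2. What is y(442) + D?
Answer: 38253502727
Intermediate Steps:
y(X) = X**2*(X + X**2) (y(X) = (X**2 + X)*X**2 = (X + X**2)*X**2 = X**2*(X + X**2))
D = 59343 (D = 139438 + (1084058 - 1164153) = 139438 - 80095 = 59343)
y(442) + D = 442**3*(1 + 442) + 59343 = 86350888*443 + 59343 = 38253443384 + 59343 = 38253502727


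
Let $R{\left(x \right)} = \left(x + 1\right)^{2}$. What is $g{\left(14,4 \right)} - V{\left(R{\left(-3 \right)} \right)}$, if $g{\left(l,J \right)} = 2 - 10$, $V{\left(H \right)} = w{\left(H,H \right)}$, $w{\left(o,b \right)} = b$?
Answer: $-12$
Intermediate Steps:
$R{\left(x \right)} = \left(1 + x\right)^{2}$
$V{\left(H \right)} = H$
$g{\left(l,J \right)} = -8$ ($g{\left(l,J \right)} = 2 - 10 = -8$)
$g{\left(14,4 \right)} - V{\left(R{\left(-3 \right)} \right)} = -8 - \left(1 - 3\right)^{2} = -8 - \left(-2\right)^{2} = -8 - 4 = -12$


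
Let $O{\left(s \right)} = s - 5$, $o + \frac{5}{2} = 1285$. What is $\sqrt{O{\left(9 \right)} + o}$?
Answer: $\frac{\sqrt{5146}}{2} \approx 35.868$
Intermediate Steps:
$o = \frac{2565}{2}$ ($o = - \frac{5}{2} + 1285 = \frac{2565}{2} \approx 1282.5$)
$O{\left(s \right)} = -5 + s$
$\sqrt{O{\left(9 \right)} + o} = \sqrt{\left(-5 + 9\right) + \frac{2565}{2}} = \sqrt{4 + \frac{2565}{2}} = \sqrt{\frac{2573}{2}} = \frac{\sqrt{5146}}{2}$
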